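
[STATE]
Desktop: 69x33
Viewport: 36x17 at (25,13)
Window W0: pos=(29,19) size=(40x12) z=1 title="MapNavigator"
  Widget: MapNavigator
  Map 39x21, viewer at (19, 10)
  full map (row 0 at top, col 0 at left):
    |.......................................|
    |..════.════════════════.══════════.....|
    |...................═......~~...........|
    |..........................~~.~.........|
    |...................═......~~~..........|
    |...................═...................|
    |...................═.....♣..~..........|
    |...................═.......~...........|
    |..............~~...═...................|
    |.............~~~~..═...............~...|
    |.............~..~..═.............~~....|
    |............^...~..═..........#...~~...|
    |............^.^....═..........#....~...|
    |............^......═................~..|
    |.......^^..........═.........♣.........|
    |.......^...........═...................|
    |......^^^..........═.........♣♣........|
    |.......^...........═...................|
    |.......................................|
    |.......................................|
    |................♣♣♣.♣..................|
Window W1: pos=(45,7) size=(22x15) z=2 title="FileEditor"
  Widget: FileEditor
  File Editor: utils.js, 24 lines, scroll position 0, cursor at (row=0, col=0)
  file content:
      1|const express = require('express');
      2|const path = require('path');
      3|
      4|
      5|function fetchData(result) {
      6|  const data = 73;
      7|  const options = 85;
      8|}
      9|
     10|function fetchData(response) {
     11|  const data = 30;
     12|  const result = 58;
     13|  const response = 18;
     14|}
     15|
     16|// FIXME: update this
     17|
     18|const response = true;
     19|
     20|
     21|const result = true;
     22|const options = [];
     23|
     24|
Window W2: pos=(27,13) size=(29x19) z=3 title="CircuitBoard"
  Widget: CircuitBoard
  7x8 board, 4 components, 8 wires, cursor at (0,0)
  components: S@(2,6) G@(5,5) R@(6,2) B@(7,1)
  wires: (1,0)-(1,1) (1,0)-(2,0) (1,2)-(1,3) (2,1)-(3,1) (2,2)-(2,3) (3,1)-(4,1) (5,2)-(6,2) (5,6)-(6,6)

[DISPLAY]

  ┏━━━━━━━━━━━━━━━━━━━━━━━━━━━┓     
  ┃ CircuitBoard              ┃etchD
  ┠───────────────────────────┨ta = 
  ┃   0 1 2 3 4 5 6           ┃tions
  ┃0  [.]                     ┃     
  ┃                           ┃     
  ┃1   · ─ ·   · ─ ·          ┃etchD
  ┃    │                      ┃ta = 
  ┃2   ·   ·   · ─ ·          ┃━━━━━
  ┃        │                  ┃..~..
  ┃3       ·                  ┃.~...
  ┃        │                  ┃.....
  ┃4       ·                  ┃.....
  ┃                           ┃.....
  ┃5           ·           G  ┃....#
  ┃            │              ┃....#
  ┃6           R              ┃.....


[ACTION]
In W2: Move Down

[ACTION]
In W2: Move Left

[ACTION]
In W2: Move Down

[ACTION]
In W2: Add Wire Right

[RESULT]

  ┏━━━━━━━━━━━━━━━━━━━━━━━━━━━┓     
  ┃ CircuitBoard              ┃etchD
  ┠───────────────────────────┨ta = 
  ┃   0 1 2 3 4 5 6           ┃tions
  ┃0                          ┃     
  ┃                           ┃     
  ┃1   · ─ ·   · ─ ·          ┃etchD
  ┃    │                      ┃ta = 
  ┃2  [.]─ ·   · ─ ·          ┃━━━━━
  ┃        │                  ┃..~..
  ┃3       ·                  ┃.~...
  ┃        │                  ┃.....
  ┃4       ·                  ┃.....
  ┃                           ┃.....
  ┃5           ·           G  ┃....#
  ┃            │              ┃....#
  ┃6           R              ┃.....


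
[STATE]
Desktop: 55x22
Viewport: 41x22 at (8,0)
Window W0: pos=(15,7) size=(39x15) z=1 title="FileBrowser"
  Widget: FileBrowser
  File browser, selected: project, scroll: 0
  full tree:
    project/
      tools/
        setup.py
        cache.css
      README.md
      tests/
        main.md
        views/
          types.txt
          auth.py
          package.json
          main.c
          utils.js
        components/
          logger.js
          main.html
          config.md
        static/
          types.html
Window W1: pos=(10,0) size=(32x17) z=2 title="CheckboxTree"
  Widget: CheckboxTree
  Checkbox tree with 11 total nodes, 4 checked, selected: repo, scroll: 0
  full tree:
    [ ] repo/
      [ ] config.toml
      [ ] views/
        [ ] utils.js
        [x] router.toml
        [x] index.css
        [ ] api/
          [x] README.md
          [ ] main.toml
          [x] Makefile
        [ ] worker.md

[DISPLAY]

  ┏━━━━━━━━━━━━━━━━━━━━━━━━━━━━━━┓       
  ┃ CheckboxTree                 ┃       
  ┠──────────────────────────────┨       
  ┃>[-] repo/                    ┃       
  ┃   [ ] config.toml            ┃       
  ┃   [-] views/                 ┃       
  ┃     [ ] utils.js             ┃       
  ┃     [x] router.toml          ┃━━━━━━━
  ┃     [x] index.css            ┃       
  ┃     [-] api/                 ┃───────
  ┃       [x] README.md          ┃       
  ┃       [ ] main.toml          ┃       
  ┃       [x] Makefile           ┃       
  ┃     [ ] worker.md            ┃       
  ┃                              ┃       
  ┃                              ┃       
  ┗━━━━━━━━━━━━━━━━━━━━━━━━━━━━━━┛       
       ┃                                 
       ┃                                 
       ┃                                 
       ┃                                 
       ┗━━━━━━━━━━━━━━━━━━━━━━━━━━━━━━━━━


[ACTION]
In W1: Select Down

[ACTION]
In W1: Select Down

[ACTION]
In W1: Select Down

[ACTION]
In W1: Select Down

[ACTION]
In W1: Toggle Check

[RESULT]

  ┏━━━━━━━━━━━━━━━━━━━━━━━━━━━━━━┓       
  ┃ CheckboxTree                 ┃       
  ┠──────────────────────────────┨       
  ┃ [-] repo/                    ┃       
  ┃   [ ] config.toml            ┃       
  ┃   [-] views/                 ┃       
  ┃     [ ] utils.js             ┃       
  ┃>    [ ] router.toml          ┃━━━━━━━
  ┃     [x] index.css            ┃       
  ┃     [-] api/                 ┃───────
  ┃       [x] README.md          ┃       
  ┃       [ ] main.toml          ┃       
  ┃       [x] Makefile           ┃       
  ┃     [ ] worker.md            ┃       
  ┃                              ┃       
  ┃                              ┃       
  ┗━━━━━━━━━━━━━━━━━━━━━━━━━━━━━━┛       
       ┃                                 
       ┃                                 
       ┃                                 
       ┃                                 
       ┗━━━━━━━━━━━━━━━━━━━━━━━━━━━━━━━━━


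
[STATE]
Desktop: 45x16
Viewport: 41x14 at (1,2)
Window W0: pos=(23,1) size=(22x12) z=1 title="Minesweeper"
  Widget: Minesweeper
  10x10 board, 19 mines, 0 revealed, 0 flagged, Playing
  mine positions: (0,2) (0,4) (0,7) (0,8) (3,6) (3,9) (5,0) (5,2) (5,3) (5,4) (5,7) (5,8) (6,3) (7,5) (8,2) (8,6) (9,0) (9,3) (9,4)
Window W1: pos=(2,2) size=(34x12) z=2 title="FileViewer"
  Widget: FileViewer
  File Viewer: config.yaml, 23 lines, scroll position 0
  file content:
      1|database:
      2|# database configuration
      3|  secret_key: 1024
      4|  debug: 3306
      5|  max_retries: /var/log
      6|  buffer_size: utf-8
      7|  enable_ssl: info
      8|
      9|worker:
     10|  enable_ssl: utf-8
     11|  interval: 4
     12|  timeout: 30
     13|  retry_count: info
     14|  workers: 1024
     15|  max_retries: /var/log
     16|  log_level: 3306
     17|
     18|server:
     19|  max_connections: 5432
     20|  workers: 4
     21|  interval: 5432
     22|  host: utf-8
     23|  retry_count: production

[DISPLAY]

 ┏━━━━━━━━━━━━━━━━━━━━━━━━━━━━━━━━┓      
 ┃ FileViewer                     ┃──────
 ┠────────────────────────────────┨      
 ┃database:                      ▲┃      
 ┃# database configuration       █┃      
 ┃  secret_key: 1024             ░┃      
 ┃  debug: 3306                  ░┃      
 ┃  max_retries: /var/log        ░┃      
 ┃  buffer_size: utf-8           ░┃      
 ┃  enable_ssl: info             ░┃      
 ┃                               ▼┃━━━━━━
 ┗━━━━━━━━━━━━━━━━━━━━━━━━━━━━━━━━┛      
                                         
                                         


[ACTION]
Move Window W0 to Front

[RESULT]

 ┏━━━━━━━━━━━━━━━━━━━━┃ Minesweeper      
 ┃ FileViewer         ┠──────────────────
 ┠────────────────────┃■■■■■■■■■■        
 ┃database:           ┃■■■■■■■■■■        
 ┃# database configura┃■■■■■■■■■■        
 ┃  secret_key: 1024  ┃■■■■■■■■■■        
 ┃  debug: 3306       ┃■■■■■■■■■■        
 ┃  max_retries: /var/┃■■■■■■■■■■        
 ┃  buffer_size: utf-8┃■■■■■■■■■■        
 ┃  enable_ssl: info  ┃■■■■■■■■■■        
 ┃                    ┗━━━━━━━━━━━━━━━━━━
 ┗━━━━━━━━━━━━━━━━━━━━━━━━━━━━━━━━┛      
                                         
                                         


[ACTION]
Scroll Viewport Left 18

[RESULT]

  ┏━━━━━━━━━━━━━━━━━━━━┃ Minesweeper     
  ┃ FileViewer         ┠─────────────────
  ┠────────────────────┃■■■■■■■■■■       
  ┃database:           ┃■■■■■■■■■■       
  ┃# database configura┃■■■■■■■■■■       
  ┃  secret_key: 1024  ┃■■■■■■■■■■       
  ┃  debug: 3306       ┃■■■■■■■■■■       
  ┃  max_retries: /var/┃■■■■■■■■■■       
  ┃  buffer_size: utf-8┃■■■■■■■■■■       
  ┃  enable_ssl: info  ┃■■■■■■■■■■       
  ┃                    ┗━━━━━━━━━━━━━━━━━
  ┗━━━━━━━━━━━━━━━━━━━━━━━━━━━━━━━━┛     
                                         
                                         


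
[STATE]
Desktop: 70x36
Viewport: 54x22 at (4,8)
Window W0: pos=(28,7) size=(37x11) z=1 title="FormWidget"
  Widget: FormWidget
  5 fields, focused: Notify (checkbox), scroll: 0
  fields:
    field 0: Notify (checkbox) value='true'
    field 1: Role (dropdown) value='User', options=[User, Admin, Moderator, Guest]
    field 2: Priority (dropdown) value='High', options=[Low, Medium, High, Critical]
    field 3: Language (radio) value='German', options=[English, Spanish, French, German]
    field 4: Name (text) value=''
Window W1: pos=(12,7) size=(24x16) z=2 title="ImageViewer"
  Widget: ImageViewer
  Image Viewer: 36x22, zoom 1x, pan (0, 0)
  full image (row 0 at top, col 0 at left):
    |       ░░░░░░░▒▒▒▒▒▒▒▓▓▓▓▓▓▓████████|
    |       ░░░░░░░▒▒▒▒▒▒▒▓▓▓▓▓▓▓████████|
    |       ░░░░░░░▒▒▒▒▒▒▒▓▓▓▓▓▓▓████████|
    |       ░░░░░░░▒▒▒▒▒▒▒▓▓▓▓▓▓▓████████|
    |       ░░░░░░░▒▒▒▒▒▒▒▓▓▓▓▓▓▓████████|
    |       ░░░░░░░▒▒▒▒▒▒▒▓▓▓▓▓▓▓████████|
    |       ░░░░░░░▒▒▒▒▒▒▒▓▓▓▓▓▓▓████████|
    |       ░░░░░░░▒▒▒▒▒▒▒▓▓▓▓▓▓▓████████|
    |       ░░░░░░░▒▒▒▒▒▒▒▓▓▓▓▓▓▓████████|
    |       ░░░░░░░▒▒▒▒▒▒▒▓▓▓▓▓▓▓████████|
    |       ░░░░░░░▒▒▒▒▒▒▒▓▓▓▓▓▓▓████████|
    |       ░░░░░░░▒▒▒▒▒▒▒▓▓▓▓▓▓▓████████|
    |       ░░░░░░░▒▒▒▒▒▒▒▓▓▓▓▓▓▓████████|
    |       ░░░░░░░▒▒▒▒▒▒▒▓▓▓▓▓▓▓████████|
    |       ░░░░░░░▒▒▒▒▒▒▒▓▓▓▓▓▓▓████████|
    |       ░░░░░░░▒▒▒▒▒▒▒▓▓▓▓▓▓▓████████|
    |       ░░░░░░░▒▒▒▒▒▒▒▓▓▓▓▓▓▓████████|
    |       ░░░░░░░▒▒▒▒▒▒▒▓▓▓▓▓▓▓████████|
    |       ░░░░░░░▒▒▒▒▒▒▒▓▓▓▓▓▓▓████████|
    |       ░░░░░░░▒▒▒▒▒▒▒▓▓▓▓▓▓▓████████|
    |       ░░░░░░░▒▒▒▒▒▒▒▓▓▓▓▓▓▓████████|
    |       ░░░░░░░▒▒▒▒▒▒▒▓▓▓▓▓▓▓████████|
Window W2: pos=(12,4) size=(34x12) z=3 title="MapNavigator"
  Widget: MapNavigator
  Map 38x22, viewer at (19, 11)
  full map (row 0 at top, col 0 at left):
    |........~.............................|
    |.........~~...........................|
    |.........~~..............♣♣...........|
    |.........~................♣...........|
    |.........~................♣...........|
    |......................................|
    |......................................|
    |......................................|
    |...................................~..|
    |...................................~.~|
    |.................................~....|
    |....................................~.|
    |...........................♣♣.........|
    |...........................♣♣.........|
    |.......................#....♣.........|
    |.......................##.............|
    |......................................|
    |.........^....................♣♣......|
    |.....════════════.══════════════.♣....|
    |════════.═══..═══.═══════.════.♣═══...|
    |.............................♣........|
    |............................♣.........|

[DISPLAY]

        ┃................................┃            
        ┃................................┃────────────
        ┃..............................~.┃            
        ┃................@...............┃er          
        ┃........................♣♣......┃gh          
        ┃........................♣♣......┃ English  ( 
        ┃....................#....♣......┃            
        ┗━━━━━━━━━━━━━━━━━━━━━━━━━━━━━━━━┛            
        ┃       ░░░░░░░▒▒▒▒▒▒▒▓┃                      
        ┃       ░░░░░░░▒▒▒▒▒▒▒▓┃━━━━━━━━━━━━━━━━━━━━━━
        ┃       ░░░░░░░▒▒▒▒▒▒▒▓┃                      
        ┃       ░░░░░░░▒▒▒▒▒▒▒▓┃                      
        ┃       ░░░░░░░▒▒▒▒▒▒▒▓┃                      
        ┃       ░░░░░░░▒▒▒▒▒▒▒▓┃                      
        ┗━━━━━━━━━━━━━━━━━━━━━━┛                      
                                                      
                                                      
                                                      
                                                      
                                                      
                                                      
                                                      


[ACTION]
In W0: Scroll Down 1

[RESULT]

        ┃................................┃            
        ┃................................┃────────────
        ┃..............................~.┃er          
        ┃................@...............┃gh          
        ┃........................♣♣......┃ English  ( 
        ┃........................♣♣......┃            
        ┃....................#....♣......┃            
        ┗━━━━━━━━━━━━━━━━━━━━━━━━━━━━━━━━┛            
        ┃       ░░░░░░░▒▒▒▒▒▒▒▓┃                      
        ┃       ░░░░░░░▒▒▒▒▒▒▒▓┃━━━━━━━━━━━━━━━━━━━━━━
        ┃       ░░░░░░░▒▒▒▒▒▒▒▓┃                      
        ┃       ░░░░░░░▒▒▒▒▒▒▒▓┃                      
        ┃       ░░░░░░░▒▒▒▒▒▒▒▓┃                      
        ┃       ░░░░░░░▒▒▒▒▒▒▒▓┃                      
        ┗━━━━━━━━━━━━━━━━━━━━━━┛                      
                                                      
                                                      
                                                      
                                                      
                                                      
                                                      
                                                      


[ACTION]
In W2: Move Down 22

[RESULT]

        ┃..════════════.══════════════.♣.┃            
        ┃═════.═══..═══.═══════.════.♣═══┃────────────
        ┃..........................♣.....┃er          
        ┃................@........♣......┃gh          
        ┃                                ┃ English  ( 
        ┃                                ┃            
        ┃                                ┃            
        ┗━━━━━━━━━━━━━━━━━━━━━━━━━━━━━━━━┛            
        ┃       ░░░░░░░▒▒▒▒▒▒▒▓┃                      
        ┃       ░░░░░░░▒▒▒▒▒▒▒▓┃━━━━━━━━━━━━━━━━━━━━━━
        ┃       ░░░░░░░▒▒▒▒▒▒▒▓┃                      
        ┃       ░░░░░░░▒▒▒▒▒▒▒▓┃                      
        ┃       ░░░░░░░▒▒▒▒▒▒▒▓┃                      
        ┃       ░░░░░░░▒▒▒▒▒▒▒▓┃                      
        ┗━━━━━━━━━━━━━━━━━━━━━━┛                      
                                                      
                                                      
                                                      
                                                      
                                                      
                                                      
                                                      


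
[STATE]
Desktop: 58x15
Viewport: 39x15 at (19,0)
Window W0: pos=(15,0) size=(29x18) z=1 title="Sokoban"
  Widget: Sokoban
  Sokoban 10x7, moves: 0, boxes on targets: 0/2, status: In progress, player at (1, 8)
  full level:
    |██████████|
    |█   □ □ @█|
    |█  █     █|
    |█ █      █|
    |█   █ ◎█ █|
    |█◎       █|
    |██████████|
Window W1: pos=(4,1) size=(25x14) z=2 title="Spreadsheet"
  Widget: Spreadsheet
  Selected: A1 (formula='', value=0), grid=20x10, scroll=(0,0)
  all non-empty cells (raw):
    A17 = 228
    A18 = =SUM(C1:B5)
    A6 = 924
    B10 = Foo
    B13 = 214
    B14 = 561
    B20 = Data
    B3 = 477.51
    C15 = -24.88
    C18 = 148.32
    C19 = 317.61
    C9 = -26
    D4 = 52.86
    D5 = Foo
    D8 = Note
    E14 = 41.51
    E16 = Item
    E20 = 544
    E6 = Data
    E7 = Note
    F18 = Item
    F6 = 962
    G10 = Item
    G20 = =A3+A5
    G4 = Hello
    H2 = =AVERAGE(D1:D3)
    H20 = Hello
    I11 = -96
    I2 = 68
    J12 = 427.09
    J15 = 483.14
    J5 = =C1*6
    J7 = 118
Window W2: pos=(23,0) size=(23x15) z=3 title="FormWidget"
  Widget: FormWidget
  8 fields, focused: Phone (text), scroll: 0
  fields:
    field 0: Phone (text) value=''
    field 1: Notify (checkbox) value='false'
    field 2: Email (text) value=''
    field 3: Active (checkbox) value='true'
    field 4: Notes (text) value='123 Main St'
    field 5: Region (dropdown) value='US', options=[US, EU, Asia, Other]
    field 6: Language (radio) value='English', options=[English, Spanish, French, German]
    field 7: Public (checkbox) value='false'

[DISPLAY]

━━━━┏━━━━━━━━━━━━━━━━━━━━━┓            
━━━━┃ FormWidget          ┃            
    ┠─────────────────────┨            
────┃> Phone:      [     ]┃            
    ┃  Notify:     [ ]    ┃            
 B  ┃  Email:      [     ]┃            
----┃  Active:     [x]    ┃            
    ┃  Notes:      [123 M]┃            
    ┃  Region:     [US  ▼]┃            
477.┃  Language:   (●) Eng┃            
    ┃  Public:     [ ]    ┃            
    ┃                     ┃            
    ┃                     ┃            
    ┃                     ┃            
━━━━┗━━━━━━━━━━━━━━━━━━━━━┛            


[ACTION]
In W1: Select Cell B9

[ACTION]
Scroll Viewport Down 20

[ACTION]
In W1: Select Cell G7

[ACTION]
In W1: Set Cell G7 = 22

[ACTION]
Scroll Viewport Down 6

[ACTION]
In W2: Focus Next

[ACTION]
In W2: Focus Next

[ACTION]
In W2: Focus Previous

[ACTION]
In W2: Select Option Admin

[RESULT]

━━━━┏━━━━━━━━━━━━━━━━━━━━━┓            
━━━━┃ FormWidget          ┃            
    ┠─────────────────────┨            
────┃  Phone:      [     ]┃            
    ┃> Notify:     [ ]    ┃            
 B  ┃  Email:      [     ]┃            
----┃  Active:     [x]    ┃            
    ┃  Notes:      [123 M]┃            
    ┃  Region:     [US  ▼]┃            
477.┃  Language:   (●) Eng┃            
    ┃  Public:     [ ]    ┃            
    ┃                     ┃            
    ┃                     ┃            
    ┃                     ┃            
━━━━┗━━━━━━━━━━━━━━━━━━━━━┛            


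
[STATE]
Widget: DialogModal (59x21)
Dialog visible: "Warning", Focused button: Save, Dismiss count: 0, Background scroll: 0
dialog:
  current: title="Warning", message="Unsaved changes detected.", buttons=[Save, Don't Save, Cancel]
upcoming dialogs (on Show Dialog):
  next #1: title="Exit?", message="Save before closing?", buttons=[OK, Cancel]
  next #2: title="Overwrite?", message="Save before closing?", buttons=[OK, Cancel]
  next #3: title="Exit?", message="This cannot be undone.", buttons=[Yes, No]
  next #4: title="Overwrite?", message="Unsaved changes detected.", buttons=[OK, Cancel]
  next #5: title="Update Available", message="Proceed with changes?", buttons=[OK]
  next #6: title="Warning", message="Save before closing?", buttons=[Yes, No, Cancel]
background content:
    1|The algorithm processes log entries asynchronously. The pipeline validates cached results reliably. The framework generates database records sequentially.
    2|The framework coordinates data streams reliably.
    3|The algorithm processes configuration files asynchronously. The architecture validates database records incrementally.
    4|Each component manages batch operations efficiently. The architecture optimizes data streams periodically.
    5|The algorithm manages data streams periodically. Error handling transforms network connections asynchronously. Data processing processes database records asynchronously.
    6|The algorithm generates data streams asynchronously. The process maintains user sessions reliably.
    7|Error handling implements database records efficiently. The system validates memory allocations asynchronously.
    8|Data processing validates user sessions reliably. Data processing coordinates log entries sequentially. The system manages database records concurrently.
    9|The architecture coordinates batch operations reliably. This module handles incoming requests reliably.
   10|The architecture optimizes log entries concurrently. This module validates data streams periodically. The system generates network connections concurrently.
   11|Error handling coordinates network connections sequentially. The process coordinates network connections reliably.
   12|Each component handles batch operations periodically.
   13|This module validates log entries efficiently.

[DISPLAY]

The algorithm processes log entries asynchronously. The pip
The framework coordinates data streams reliably.           
The algorithm processes configuration files asynchronously.
Each component manages batch operations efficiently. The ar
The algorithm manages data streams periodically. Error hand
The algorithm generates data streams asynchronously. The pr
Error handling implements database records efficiently. The
Data processing validates user sessions reliably. Data proc
The architect┌──────────────────────────────┐ reliably. Thi
The architect│           Warning            │rently. This m
Error handlin│  Unsaved changes detected.   │s sequentially
Each componen│ [Save]  Don't Save   Cancel  │dically.      
This module v└──────────────────────────────┘.             
                                                           
                                                           
                                                           
                                                           
                                                           
                                                           
                                                           
                                                           


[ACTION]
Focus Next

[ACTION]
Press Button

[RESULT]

The algorithm processes log entries asynchronously. The pip
The framework coordinates data streams reliably.           
The algorithm processes configuration files asynchronously.
Each component manages batch operations efficiently. The ar
The algorithm manages data streams periodically. Error hand
The algorithm generates data streams asynchronously. The pr
Error handling implements database records efficiently. The
Data processing validates user sessions reliably. Data proc
The architecture coordinates batch operations reliably. Thi
The architecture optimizes log entries concurrently. This m
Error handling coordinates network connections sequentially
Each component handles batch operations periodically.      
This module validates log entries efficiently.             
                                                           
                                                           
                                                           
                                                           
                                                           
                                                           
                                                           
                                                           


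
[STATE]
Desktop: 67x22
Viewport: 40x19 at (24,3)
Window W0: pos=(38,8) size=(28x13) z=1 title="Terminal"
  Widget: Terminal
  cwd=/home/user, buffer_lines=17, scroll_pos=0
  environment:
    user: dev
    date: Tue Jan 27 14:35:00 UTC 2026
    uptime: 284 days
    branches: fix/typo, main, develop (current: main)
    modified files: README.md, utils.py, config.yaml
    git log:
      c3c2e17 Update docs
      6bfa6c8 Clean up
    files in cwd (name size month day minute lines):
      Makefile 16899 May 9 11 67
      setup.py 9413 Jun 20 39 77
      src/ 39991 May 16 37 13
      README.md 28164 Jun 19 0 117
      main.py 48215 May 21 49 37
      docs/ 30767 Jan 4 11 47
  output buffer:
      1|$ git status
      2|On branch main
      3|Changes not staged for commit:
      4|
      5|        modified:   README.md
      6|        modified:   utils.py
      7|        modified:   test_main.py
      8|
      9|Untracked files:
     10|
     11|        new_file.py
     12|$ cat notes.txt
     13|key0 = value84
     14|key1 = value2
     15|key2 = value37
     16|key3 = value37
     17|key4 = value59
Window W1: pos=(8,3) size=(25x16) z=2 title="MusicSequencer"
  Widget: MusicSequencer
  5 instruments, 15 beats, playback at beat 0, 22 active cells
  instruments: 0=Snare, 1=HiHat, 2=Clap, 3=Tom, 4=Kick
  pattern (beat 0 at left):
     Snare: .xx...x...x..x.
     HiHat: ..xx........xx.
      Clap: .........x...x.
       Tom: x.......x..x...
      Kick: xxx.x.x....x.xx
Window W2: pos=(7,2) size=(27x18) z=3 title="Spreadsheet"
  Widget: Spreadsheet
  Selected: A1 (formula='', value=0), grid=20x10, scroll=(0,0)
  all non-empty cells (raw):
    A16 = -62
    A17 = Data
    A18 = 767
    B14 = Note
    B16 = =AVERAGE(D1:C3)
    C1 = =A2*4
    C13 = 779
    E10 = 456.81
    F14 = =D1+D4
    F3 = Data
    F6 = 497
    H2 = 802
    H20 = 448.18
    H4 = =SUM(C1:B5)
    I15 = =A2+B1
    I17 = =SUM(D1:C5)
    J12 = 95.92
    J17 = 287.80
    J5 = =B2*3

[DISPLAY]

         ┃                              
─────────┨                              
         ┃                              
       C ┃                              
---------┃                              
   0     ┃    ┏━━━━━━━━━━━━━━━━━━━━━━━━━
   0     ┃    ┃ Terminal                
   0     ┃    ┠─────────────────────────
   0     ┃    ┃$ git status             
   0     ┃    ┃On branch main           
   0     ┃    ┃Changes not staged for co
   0     ┃    ┃                         
   0     ┃    ┃        modified:   READM
   0     ┃    ┃        modified:   utils
   0     ┃    ┃        modified:   test_
   0     ┃    ┃                         
━━━━━━━━━┛    ┃Untracked files:         
              ┗━━━━━━━━━━━━━━━━━━━━━━━━━
                                        


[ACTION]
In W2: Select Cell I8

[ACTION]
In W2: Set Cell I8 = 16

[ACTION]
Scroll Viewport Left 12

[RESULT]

eadsheet             ┃                  
─────────────────────┨                  
16                   ┃                  
   A       B       C ┃                  
---------------------┃                  
       0       0     ┃    ┏━━━━━━━━━━━━━
       0       0     ┃    ┃ Terminal    
       0       0     ┃    ┠─────────────
       0       0     ┃    ┃$ git status 
       0       0     ┃    ┃On branch mai
       0       0     ┃    ┃Changes not s
       0       0     ┃    ┃             
       0       0     ┃    ┃        modif
       0       0     ┃    ┃        modif
       0       0     ┃    ┃        modif
       0       0     ┃    ┃             
━━━━━━━━━━━━━━━━━━━━━┛    ┃Untracked fil
                          ┗━━━━━━━━━━━━━
                                        


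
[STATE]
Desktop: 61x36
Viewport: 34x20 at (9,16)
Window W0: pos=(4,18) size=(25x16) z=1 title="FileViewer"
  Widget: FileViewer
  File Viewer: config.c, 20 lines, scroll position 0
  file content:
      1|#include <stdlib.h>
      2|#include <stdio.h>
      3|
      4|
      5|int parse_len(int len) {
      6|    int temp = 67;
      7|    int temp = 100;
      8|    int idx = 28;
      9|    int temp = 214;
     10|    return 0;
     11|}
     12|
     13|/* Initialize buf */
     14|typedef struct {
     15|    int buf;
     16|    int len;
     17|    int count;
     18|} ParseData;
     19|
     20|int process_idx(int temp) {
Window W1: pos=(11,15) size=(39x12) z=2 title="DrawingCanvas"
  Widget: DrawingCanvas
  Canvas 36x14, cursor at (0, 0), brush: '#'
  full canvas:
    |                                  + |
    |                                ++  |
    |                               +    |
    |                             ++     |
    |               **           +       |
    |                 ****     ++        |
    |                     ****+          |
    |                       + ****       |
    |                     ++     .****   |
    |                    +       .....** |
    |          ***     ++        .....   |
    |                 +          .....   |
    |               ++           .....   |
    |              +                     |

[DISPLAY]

  ┃ DrawingCanvas                 
  ┠───────────────────────────────
━━┃+                              
eV┃                               
──┃                               
lu┃                             ++
lu┃               **           +  
  ┃                 ****     ++   
  ┃                     ****+     
pa┃                       + ****  
in┗━━━━━━━━━━━━━━━━━━━━━━━━━━━━━━━
int temp = 100;   ░┃              
int idx = 28;     ░┃              
int temp = 214;   ░┃              
return 0;         ░┃              
                  ░┃              
                  ▼┃              
━━━━━━━━━━━━━━━━━━━┛              
                                  
                                  


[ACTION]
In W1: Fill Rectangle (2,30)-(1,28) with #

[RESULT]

  ┃ DrawingCanvas                 
  ┠───────────────────────────────
━━┃+                              
eV┃                            ###
──┃                            ###
lu┃                             ++
lu┃               **           +  
  ┃                 ****     ++   
  ┃                     ****+     
pa┃                       + ****  
in┗━━━━━━━━━━━━━━━━━━━━━━━━━━━━━━━
int temp = 100;   ░┃              
int idx = 28;     ░┃              
int temp = 214;   ░┃              
return 0;         ░┃              
                  ░┃              
                  ▼┃              
━━━━━━━━━━━━━━━━━━━┛              
                                  
                                  


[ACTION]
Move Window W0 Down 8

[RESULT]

  ┃ DrawingCanvas                 
  ┠───────────────────────────────
  ┃+                              
  ┃                            ###
━━┃                            ###
eV┃                             ++
──┃               **           +  
lu┃                 ****     ++   
lu┃                     ****+     
  ┃                       + ****  
  ┗━━━━━━━━━━━━━━━━━━━━━━━━━━━━━━━
parse_len(int len)░┃              
int temp = 67;    ░┃              
int temp = 100;   ░┃              
int idx = 28;     ░┃              
int temp = 214;   ░┃              
return 0;         ░┃              
                  ░┃              
                  ▼┃              
━━━━━━━━━━━━━━━━━━━┛              


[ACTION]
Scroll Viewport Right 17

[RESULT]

                       ┃          
───────────────────────┨          
                    +  ┃          
              ### ++   ┃          
              ###+     ┃          
               ++      ┃          
 **           +        ┃          
   ****     ++         ┃          
       ****+           ┃          
         + ****        ┃          
━━━━━━━━━━━━━━━━━━━━━━━┛          
)░┃                               
 ░┃                               
 ░┃                               
 ░┃                               
 ░┃                               
 ░┃                               
 ░┃                               
 ▼┃                               
━━┛                               


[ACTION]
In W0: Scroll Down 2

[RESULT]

                       ┃          
───────────────────────┨          
                    +  ┃          
              ### ++   ┃          
              ###+     ┃          
               ++      ┃          
 **           +        ┃          
   ****     ++         ┃          
       ****+           ┃          
         + ****        ┃          
━━━━━━━━━━━━━━━━━━━━━━━┛          
 ░┃                               
 ░┃                               
 ░┃                               
 ░┃                               
 ░┃                               
 ░┃                               
 ░┃                               
 ▼┃                               
━━┛                               


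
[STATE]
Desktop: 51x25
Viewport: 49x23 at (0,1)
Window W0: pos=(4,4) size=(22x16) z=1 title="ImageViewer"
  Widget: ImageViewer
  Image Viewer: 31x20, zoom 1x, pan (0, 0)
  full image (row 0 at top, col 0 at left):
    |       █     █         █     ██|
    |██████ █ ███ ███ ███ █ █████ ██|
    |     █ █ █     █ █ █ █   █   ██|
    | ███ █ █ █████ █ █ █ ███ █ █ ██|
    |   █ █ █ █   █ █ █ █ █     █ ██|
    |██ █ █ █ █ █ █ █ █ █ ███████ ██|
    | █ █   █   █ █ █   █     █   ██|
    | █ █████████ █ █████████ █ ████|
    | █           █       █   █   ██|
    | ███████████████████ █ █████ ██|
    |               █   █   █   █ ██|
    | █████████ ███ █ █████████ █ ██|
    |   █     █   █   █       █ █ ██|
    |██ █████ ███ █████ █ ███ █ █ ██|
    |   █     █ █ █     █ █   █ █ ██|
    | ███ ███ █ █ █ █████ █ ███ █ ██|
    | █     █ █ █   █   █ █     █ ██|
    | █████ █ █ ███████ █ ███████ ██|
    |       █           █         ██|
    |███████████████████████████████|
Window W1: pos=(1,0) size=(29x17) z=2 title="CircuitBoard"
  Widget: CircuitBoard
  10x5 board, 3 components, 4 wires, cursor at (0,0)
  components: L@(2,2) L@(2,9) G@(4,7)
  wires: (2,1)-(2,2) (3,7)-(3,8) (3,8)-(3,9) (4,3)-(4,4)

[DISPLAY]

 ┃ CircuitBoard              ┃                   
 ┠───────────────────────────┨                   
 ┃   0 1 2 3 4 5 6 7 8 9     ┃                   
 ┃0  [.]                     ┃                   
 ┃                           ┃                   
 ┃1                          ┃                   
 ┃                           ┃                   
 ┃2       · ─ L              ┃                   
 ┃                           ┃                   
 ┃3                          ┃                   
 ┃                           ┃                   
 ┃4               · ─ ·      ┃                   
 ┃Cursor: (0,0)              ┃                   
 ┃                           ┃                   
 ┃                           ┃                   
 ┗━━━━━━━━━━━━━━━━━━━━━━━━━━━┛                   
    ┃               █   █┃                       
    ┃ █████████ ███ █ ███┃                       
    ┗━━━━━━━━━━━━━━━━━━━━┛                       
                                                 
                                                 
                                                 
                                                 


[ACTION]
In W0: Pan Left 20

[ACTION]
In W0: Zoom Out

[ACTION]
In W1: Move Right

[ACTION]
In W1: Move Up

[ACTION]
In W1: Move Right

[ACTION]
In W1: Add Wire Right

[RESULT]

 ┃ CircuitBoard              ┃                   
 ┠───────────────────────────┨                   
 ┃   0 1 2 3 4 5 6 7 8 9     ┃                   
 ┃0          [.]─ ·          ┃                   
 ┃                           ┃                   
 ┃1                          ┃                   
 ┃                           ┃                   
 ┃2       · ─ L              ┃                   
 ┃                           ┃                   
 ┃3                          ┃                   
 ┃                           ┃                   
 ┃4               · ─ ·      ┃                   
 ┃Cursor: (0,2)              ┃                   
 ┃                           ┃                   
 ┃                           ┃                   
 ┗━━━━━━━━━━━━━━━━━━━━━━━━━━━┛                   
    ┃               █   █┃                       
    ┃ █████████ ███ █ ███┃                       
    ┗━━━━━━━━━━━━━━━━━━━━┛                       
                                                 
                                                 
                                                 
                                                 
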